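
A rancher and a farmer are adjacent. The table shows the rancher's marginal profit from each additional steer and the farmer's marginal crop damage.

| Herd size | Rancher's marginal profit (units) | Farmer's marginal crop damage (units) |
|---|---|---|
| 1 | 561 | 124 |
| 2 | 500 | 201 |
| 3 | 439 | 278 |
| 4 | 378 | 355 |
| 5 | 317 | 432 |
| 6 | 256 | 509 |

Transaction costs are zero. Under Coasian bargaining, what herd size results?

4

Bargaining reaches the level where marginal profit last exceeds marginal crop damage.
That holds through level 4 (378 ≥ 355) but not at 5 (317 < 432).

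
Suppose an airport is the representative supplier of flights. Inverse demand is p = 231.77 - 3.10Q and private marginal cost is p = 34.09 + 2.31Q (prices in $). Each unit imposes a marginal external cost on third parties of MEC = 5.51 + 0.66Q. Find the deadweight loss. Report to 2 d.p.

Market equilibrium (private): 34.09 + 2.31Q = 231.77 - 3.10Q → Q_m = 36.5397.
Social marginal cost = private MC + MEC = 39.60 + 2.97Q.
Set SMC = demand: 39.60 + 2.97Q = 231.77 - 3.10Q → Q* = 31.6590.
The welfare-loss triangle has base |Q_m − Q*| and height MEC(Q_m) (the vertical gap between SMC and demand is zero at Q* and MEC at Q_m).
DWL = ½ × 4.8807 × 29.6262 = 72.2983.

DWL = $72.30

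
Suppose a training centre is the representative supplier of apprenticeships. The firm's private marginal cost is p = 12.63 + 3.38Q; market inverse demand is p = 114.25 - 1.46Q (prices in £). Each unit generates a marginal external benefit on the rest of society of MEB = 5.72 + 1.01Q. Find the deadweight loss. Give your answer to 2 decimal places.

DWL = £94.65

Market equilibrium (private): 12.63 + 3.38Q = 114.25 - 1.46Q → Q_m = 20.9959.
Social marginal cost = private MC − MEB = 6.91 + 2.37Q.
Set SMC = demand: 6.91 + 2.37Q = 114.25 - 1.46Q → Q* = 28.0261.
Between Q* and Q_m the wedge demand − SMC runs linearly from 0 to MEB(Q_m), so the loss is a triangle.
DWL = ½ × 7.0302 × 26.9258 = 94.6469.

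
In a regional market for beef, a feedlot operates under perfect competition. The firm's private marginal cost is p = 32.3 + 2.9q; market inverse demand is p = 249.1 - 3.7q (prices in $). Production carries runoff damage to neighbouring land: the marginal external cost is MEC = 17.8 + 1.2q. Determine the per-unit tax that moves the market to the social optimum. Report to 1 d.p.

Social marginal cost = private MC + MEC = 50.1 + 4.1q.
Set SMC = demand: 50.1 + 4.1q = 249.1 - 3.7q → q* = 25.5128.
The Pigouvian tax equals MEC at q*: 17.8 + 1.2×25.5128 = 48.4154.

tax = $48.4 per unit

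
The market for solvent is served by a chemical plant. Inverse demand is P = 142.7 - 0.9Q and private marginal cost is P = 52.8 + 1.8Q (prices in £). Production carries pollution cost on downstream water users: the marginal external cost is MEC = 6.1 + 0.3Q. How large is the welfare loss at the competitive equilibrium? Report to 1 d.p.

DWL = £43.1

Market equilibrium (private): 52.8 + 1.8Q = 142.7 - 0.9Q → Q_m = 33.2963.
Social marginal cost = private MC + MEC = 58.9 + 2.1Q.
Set SMC = demand: 58.9 + 2.1Q = 142.7 - 0.9Q → Q* = 27.9333.
The welfare-loss triangle has base |Q_m − Q*| and height MEC(Q_m) (the vertical gap between SMC and demand is zero at Q* and MEC at Q_m).
DWL = ½ × 5.3630 × 16.0889 = 43.1424.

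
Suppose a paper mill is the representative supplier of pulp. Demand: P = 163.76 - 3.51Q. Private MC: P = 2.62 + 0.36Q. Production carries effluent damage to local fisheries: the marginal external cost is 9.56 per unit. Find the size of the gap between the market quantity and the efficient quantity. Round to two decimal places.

Market equilibrium (private): 2.62 + 0.36Q = 163.76 - 3.51Q → Q_m = 41.6382.
Social marginal cost = private MC + MEC = 12.18 + 0.36Q.
Set SMC = demand: 12.18 + 0.36Q = 163.76 - 3.51Q → Q* = 39.1680.
Gap = |41.6382 − 39.1680| = 2.4702.

2.47 units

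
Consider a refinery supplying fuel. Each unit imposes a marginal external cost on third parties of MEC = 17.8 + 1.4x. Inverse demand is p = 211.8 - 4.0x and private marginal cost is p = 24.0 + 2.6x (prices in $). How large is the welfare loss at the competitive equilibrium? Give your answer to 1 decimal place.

Market equilibrium (private): 24.0 + 2.6x = 211.8 - 4.0x → x_m = 28.4545.
Social marginal cost = private MC + MEC = 41.8 + 4.0x.
Set SMC = demand: 41.8 + 4.0x = 211.8 - 4.0x → x* = 21.2500.
Height of the DWL triangle at x_m is SMC(x_m) − demand(x_m) = MEC(x_m) = 57.6364.
DWL = ½ × 7.2045 × 57.6364 = 207.6207.

DWL = $207.6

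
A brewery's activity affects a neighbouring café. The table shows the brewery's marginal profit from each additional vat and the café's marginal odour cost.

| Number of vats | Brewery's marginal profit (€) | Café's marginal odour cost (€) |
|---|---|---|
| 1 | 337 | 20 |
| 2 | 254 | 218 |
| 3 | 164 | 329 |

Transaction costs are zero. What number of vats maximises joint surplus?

Bargaining reaches the level where marginal profit last exceeds marginal odour cost.
That holds through level 2 (254 ≥ 218) but not at 3 (164 < 329).

2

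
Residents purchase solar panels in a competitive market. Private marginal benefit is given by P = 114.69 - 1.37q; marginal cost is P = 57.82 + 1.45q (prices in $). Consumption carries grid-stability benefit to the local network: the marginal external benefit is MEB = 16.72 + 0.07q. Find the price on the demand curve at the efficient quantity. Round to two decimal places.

P = $78.03

Social marginal benefit = demand + MEB = 131.41 - 1.30q.
Set SMB = MC: 131.41 - 1.30q = 57.82 + 1.45q → q* = 26.7600.
Consumer price on the demand curve at q*: 114.69 − 1.37×26.7600 = 78.0288.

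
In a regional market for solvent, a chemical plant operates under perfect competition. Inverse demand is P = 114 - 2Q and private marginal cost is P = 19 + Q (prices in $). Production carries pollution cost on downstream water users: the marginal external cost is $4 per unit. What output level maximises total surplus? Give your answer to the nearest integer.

Social marginal cost = private MC + MEC = 23 + Q.
Set SMC = demand: 23 + Q = 114 - 2Q → Q* = 30.3333.

Q* = 30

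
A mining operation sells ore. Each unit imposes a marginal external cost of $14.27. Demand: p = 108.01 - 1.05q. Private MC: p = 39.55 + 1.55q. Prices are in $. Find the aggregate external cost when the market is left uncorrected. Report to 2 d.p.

$375.74

Market equilibrium (private): 39.55 + 1.55q = 108.01 - 1.05q → q_m = 26.3308.
Total external cost = MEC × q_m = 14.27 × 26.3308 = 375.7405.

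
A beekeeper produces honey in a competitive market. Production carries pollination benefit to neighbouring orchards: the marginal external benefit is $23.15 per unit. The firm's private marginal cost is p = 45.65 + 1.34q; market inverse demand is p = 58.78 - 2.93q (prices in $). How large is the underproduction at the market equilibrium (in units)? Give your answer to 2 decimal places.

5.42 units

Market equilibrium (private): 45.65 + 1.34q = 58.78 - 2.93q → q_m = 3.0749.
Social marginal cost = private MC − MEB = 22.50 + 1.34q.
Set SMC = demand: 22.50 + 1.34q = 58.78 - 2.93q → q* = 8.4965.
Gap = |3.0749 − 8.4965| = 5.4216.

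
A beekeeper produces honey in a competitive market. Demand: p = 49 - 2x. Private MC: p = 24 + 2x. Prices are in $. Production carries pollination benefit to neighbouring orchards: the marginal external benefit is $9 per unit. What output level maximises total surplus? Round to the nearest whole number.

Social marginal cost = private MC − MEB = 15 + 2x.
Set SMC = demand: 15 + 2x = 49 - 2x → x* = 8.5000.

x* = 9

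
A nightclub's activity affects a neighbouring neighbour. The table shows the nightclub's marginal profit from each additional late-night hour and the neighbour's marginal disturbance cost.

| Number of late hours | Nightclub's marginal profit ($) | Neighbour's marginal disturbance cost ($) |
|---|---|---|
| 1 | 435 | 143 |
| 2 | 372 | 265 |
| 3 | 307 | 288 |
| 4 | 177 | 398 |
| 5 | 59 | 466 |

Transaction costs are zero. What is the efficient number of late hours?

Bargaining reaches the level where marginal profit last exceeds marginal disturbance cost.
That holds through level 3 (307 ≥ 288) but not at 4 (177 < 398).

3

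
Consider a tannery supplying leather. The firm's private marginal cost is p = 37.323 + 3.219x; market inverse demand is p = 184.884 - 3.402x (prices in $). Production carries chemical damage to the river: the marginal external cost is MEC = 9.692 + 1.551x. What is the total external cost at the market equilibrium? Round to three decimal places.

$601.196

Market equilibrium (private): 37.323 + 3.219x = 184.884 - 3.402x → x_m = 22.2868.
Total external cost = ∫₀^{x_m} (9.692 + 1.551x) dx = 9.692×22.2868 + ½×1.551×22.2868² = 601.1956.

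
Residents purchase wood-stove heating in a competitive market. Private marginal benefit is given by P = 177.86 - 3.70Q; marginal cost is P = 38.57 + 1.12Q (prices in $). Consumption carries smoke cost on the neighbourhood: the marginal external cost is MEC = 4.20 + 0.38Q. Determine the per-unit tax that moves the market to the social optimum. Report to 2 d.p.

Social marginal benefit = demand − MEC = 173.66 - 4.08Q.
Set SMB = MC: 173.66 - 4.08Q = 38.57 + 1.12Q → Q* = 25.9788.
The Pigouvian tax equals MEC at Q*: 4.20 + 0.38×25.9788 = 14.0719.

tax = $14.07 per unit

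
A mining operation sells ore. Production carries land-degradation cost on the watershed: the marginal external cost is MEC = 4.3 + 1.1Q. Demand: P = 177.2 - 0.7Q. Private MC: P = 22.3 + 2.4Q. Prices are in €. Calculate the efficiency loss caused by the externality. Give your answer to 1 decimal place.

Market equilibrium (private): 22.3 + 2.4Q = 177.2 - 0.7Q → Q_m = 49.9677.
Social marginal cost = private MC + MEC = 26.6 + 3.5Q.
Set SMC = demand: 26.6 + 3.5Q = 177.2 - 0.7Q → Q* = 35.8571.
The welfare-loss triangle has base |Q_m − Q*| and height MEC(Q_m) (the vertical gap between SMC and demand is zero at Q* and MEC at Q_m).
DWL = ½ × 14.1106 × 59.2645 = 418.1288.

DWL = €418.1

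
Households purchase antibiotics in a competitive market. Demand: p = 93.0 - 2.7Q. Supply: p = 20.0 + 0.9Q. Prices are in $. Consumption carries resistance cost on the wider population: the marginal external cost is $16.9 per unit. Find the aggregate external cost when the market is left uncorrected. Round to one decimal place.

$342.7

Market equilibrium (private): 20.0 + 0.9Q = 93.0 - 2.7Q → Q_m = 20.2778.
Total external cost = MEC × Q_m = 16.9 × 20.2778 = 342.6948.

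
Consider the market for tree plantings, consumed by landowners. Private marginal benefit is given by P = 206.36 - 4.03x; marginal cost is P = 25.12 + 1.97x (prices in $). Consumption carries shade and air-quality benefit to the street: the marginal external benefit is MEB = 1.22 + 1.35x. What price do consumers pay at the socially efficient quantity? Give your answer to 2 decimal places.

P = $48.23

Social marginal benefit = demand + MEB = 207.58 - 2.68x.
Set SMB = MC: 207.58 - 2.68x = 25.12 + 1.97x → x* = 39.2387.
Consumer price on the demand curve at x*: 206.36 − 4.03×39.2387 = 48.2280.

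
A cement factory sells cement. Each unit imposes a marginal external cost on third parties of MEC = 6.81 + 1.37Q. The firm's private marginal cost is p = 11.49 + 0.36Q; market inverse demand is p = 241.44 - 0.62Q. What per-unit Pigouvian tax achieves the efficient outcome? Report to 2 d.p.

Social marginal cost = private MC + MEC = 18.30 + 1.73Q.
Set SMC = demand: 18.30 + 1.73Q = 241.44 - 0.62Q → Q* = 94.9532.
The Pigouvian tax equals MEC at Q*: 6.81 + 1.37×94.9532 = 136.8959.

tax = 136.90 per unit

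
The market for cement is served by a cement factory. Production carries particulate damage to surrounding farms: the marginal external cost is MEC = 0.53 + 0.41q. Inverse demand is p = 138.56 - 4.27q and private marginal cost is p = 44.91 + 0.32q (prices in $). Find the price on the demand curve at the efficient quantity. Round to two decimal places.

Social marginal cost = private MC + MEC = 45.44 + 0.73q.
Set SMC = demand: 45.44 + 0.73q = 138.56 - 4.27q → q* = 18.6240.
Consumer price on the demand curve at q*: 138.56 − 4.27×18.6240 = 59.0355.

P = $59.04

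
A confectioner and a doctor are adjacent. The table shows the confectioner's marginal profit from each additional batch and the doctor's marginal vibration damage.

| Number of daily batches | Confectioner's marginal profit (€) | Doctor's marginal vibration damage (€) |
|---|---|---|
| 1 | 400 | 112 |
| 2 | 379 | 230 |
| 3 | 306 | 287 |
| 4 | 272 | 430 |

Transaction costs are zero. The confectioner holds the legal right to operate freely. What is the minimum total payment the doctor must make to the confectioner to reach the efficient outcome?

€272

Left alone the confectioner would choose level 4 (marginal profit stays positive).
Efficient level: k* = 3 (marginal profit ≥ marginal vibration damage through 3).
The doctor must at least cover the confectioner's forgone profit from cutting 4→3: 272 = 272.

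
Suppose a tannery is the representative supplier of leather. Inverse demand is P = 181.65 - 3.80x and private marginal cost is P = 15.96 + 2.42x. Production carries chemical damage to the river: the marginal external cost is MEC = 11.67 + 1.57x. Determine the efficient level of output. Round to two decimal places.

x* = 19.77

Social marginal cost = private MC + MEC = 27.63 + 3.99x.
Set SMC = demand: 27.63 + 3.99x = 181.65 - 3.80x → x* = 19.7715.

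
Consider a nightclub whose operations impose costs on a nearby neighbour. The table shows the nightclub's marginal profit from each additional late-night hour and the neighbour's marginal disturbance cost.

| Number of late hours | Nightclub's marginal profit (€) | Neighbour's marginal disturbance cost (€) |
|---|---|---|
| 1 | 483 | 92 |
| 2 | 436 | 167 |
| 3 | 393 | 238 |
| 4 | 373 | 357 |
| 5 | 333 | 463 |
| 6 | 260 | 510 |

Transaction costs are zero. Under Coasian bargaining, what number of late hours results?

4

Bargaining reaches the level where marginal profit last exceeds marginal disturbance cost.
That holds through level 4 (373 ≥ 357) but not at 5 (333 < 463).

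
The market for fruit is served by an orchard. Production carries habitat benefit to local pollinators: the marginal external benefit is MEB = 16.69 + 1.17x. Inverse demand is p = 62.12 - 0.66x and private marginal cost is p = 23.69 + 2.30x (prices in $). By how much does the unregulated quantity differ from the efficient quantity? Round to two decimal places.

17.81 units

Market equilibrium (private): 23.69 + 2.30x = 62.12 - 0.66x → x_m = 12.9831.
Social marginal cost = private MC − MEB = 7.00 + 1.13x.
Set SMC = demand: 7.00 + 1.13x = 62.12 - 0.66x → x* = 30.7933.
Gap = |12.9831 − 30.7933| = 17.8102.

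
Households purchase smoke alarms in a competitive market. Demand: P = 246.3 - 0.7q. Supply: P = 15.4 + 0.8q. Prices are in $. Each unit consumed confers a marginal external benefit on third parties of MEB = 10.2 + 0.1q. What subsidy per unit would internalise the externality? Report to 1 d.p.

Social marginal benefit = demand + MEB = 256.5 - 0.6q.
Set SMB = MC: 256.5 - 0.6q = 15.4 + 0.8q → q* = 172.2143.
The Pigouvian subsidy equals MEB at q*: 10.2 + 0.1×172.2143 = 27.4214.

subsidy = $27.4 per unit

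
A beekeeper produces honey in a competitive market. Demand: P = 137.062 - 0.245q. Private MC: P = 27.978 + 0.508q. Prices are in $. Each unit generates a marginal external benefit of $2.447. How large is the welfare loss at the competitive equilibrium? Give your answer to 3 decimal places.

DWL = $3.976

Market equilibrium (private): 27.978 + 0.508q = 137.062 - 0.245q → q_m = 144.8659.
Social marginal cost = private MC − MEB = 25.531 + 0.508q.
Set SMC = demand: 25.531 + 0.508q = 137.062 - 0.245q → q* = 148.1155.
The welfare-loss triangle has base |q_m − q*| and height MEB(q_m) (the vertical gap between SMC and demand is zero at q* and MEB at q_m).
DWL = ½ × 3.2496 × 2.4470 = 3.9759.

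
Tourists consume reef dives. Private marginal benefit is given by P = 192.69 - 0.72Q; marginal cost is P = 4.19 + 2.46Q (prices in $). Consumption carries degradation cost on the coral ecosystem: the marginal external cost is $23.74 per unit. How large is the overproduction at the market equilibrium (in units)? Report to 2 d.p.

Market equilibrium (private): 4.19 + 2.46Q = 192.69 - 0.72Q → Q_m = 59.2767.
Social marginal benefit = demand − MEC = 168.95 - 0.72Q.
Set SMB = MC: 168.95 - 0.72Q = 4.19 + 2.46Q → Q* = 51.8113.
Gap = |59.2767 − 51.8113| = 7.4654.

7.47 units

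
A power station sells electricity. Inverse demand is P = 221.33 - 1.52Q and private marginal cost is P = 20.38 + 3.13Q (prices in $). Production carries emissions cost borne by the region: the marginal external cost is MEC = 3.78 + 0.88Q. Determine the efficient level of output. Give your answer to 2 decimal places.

Social marginal cost = private MC + MEC = 24.16 + 4.01Q.
Set SMC = demand: 24.16 + 4.01Q = 221.33 - 1.52Q → Q* = 35.6546.

Q* = 35.65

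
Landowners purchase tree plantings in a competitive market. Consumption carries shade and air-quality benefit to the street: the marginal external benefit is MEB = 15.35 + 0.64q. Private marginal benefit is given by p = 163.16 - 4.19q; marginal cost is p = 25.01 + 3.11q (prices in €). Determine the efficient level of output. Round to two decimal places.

q* = 23.05

Social marginal benefit = demand + MEB = 178.51 - 3.55q.
Set SMB = MC: 178.51 - 3.55q = 25.01 + 3.11q → q* = 23.0480.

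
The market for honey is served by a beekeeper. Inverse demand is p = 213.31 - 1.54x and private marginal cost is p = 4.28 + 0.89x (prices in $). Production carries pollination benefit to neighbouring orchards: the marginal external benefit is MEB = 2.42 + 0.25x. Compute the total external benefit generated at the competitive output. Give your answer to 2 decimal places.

Market equilibrium (private): 4.28 + 0.89x = 213.31 - 1.54x → x_m = 86.0206.
Total external benefit = ∫₀^{x_m} (2.42 + 0.25x) dx = 2.42×86.0206 + ½×0.25×86.0206² = 1133.1128.

$1133.11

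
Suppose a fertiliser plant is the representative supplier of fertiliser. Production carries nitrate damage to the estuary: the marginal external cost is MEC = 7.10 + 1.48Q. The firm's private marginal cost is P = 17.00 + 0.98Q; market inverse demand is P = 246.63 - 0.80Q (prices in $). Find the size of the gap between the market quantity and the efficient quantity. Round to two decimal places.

60.74 units

Market equilibrium (private): 17.00 + 0.98Q = 246.63 - 0.80Q → Q_m = 129.0056.
Social marginal cost = private MC + MEC = 24.10 + 2.46Q.
Set SMC = demand: 24.10 + 2.46Q = 246.63 - 0.80Q → Q* = 68.2607.
Gap = |129.0056 − 68.2607| = 60.7449.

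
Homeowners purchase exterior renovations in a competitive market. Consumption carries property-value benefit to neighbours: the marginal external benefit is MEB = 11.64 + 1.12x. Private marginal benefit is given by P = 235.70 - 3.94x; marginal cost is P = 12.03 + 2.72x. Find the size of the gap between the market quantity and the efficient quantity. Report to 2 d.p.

8.89 units

Market equilibrium (private): 12.03 + 2.72x = 235.70 - 3.94x → x_m = 33.5841.
Social marginal benefit = demand + MEB = 247.34 - 2.82x.
Set SMB = MC: 247.34 - 2.82x = 12.03 + 2.72x → x* = 42.4747.
Gap = |33.5841 − 42.4747| = 8.8906.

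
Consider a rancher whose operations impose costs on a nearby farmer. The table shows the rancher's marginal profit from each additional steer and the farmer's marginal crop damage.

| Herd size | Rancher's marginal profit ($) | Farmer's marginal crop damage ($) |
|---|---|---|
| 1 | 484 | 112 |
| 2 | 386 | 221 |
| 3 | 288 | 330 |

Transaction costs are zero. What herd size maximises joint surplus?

2

Bargaining reaches the level where marginal profit last exceeds marginal crop damage.
That holds through level 2 (386 ≥ 221) but not at 3 (288 < 330).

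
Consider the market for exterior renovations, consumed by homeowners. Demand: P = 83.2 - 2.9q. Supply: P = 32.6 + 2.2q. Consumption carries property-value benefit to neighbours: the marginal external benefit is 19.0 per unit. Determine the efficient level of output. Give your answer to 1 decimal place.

Social marginal benefit = demand + MEB = 102.2 - 2.9q.
Set SMB = MC: 102.2 - 2.9q = 32.6 + 2.2q → q* = 13.6471.

q* = 13.6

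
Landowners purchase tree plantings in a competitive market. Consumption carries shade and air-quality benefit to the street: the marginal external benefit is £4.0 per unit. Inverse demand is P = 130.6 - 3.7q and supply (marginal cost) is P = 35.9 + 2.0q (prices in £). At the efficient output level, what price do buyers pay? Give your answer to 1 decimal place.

Social marginal benefit = demand + MEB = 134.6 - 3.7q.
Set SMB = MC: 134.6 - 3.7q = 35.9 + 2.0q → q* = 17.3158.
Consumer price on the demand curve at q*: 130.6 − 3.7×17.3158 = 66.5315.

P = £66.5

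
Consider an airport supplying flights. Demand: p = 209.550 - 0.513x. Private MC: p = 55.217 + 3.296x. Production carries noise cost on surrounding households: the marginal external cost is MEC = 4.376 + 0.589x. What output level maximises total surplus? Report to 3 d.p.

x* = 34.097

Social marginal cost = private MC + MEC = 59.593 + 3.885x.
Set SMC = demand: 59.593 + 3.885x = 209.550 - 0.513x → x* = 34.0966.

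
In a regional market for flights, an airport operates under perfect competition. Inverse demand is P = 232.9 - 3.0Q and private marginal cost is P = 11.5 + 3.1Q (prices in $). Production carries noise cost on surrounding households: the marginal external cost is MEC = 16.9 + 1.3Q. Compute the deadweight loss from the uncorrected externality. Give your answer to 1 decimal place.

Market equilibrium (private): 11.5 + 3.1Q = 232.9 - 3.0Q → Q_m = 36.2951.
Social marginal cost = private MC + MEC = 28.4 + 4.4Q.
Set SMC = demand: 28.4 + 4.4Q = 232.9 - 3.0Q → Q* = 27.6351.
The loss is the area between SMC and demand from Q* to Q_m; with linear curves that's a triangle of height MEC(Q_m).
DWL = ½ × 8.6600 × 64.0836 = 277.4820.

DWL = $277.5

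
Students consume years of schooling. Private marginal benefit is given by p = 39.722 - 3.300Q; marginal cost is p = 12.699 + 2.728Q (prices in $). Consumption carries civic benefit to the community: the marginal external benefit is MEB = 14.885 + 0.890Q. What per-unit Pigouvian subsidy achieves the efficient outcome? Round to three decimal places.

subsidy = $22.144 per unit

Social marginal benefit = demand + MEB = 54.607 - 2.410Q.
Set SMB = MC: 54.607 - 2.410Q = 12.699 + 2.728Q → Q* = 8.1565.
The Pigouvian subsidy equals MEB at Q*: 14.885 + 0.890×8.1565 = 22.1443.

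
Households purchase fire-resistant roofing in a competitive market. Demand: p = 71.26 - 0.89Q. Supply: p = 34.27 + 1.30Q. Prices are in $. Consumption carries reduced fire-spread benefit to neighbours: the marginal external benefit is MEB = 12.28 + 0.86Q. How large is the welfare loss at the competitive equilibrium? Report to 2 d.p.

Market equilibrium (private): 34.27 + 1.30Q = 71.26 - 0.89Q → Q_m = 16.8904.
Social marginal benefit = demand + MEB = 83.54 - 0.03Q.
Set SMB = MC: 83.54 - 0.03Q = 34.27 + 1.30Q → Q* = 37.0451.
The loss is the area between SMB and MC from Q* to Q_m; with linear curves that's a triangle of height MEB(Q_m).
DWL = ½ × 20.1547 × 26.8058 = 270.1314.

DWL = $270.13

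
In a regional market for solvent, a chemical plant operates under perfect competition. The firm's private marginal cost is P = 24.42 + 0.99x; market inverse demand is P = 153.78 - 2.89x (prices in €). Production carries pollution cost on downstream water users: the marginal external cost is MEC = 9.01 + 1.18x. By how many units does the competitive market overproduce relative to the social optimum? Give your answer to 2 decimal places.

9.56 units

Market equilibrium (private): 24.42 + 0.99x = 153.78 - 2.89x → x_m = 33.3402.
Social marginal cost = private MC + MEC = 33.43 + 2.17x.
Set SMC = demand: 33.43 + 2.17x = 153.78 - 2.89x → x* = 23.7846.
Gap = |33.3402 − 23.7846| = 9.5556.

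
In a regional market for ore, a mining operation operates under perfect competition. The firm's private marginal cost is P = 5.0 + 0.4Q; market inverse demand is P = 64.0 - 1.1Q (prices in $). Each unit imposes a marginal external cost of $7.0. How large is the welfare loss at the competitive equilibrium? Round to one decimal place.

Market equilibrium (private): 5.0 + 0.4Q = 64.0 - 1.1Q → Q_m = 39.3333.
Social marginal cost = private MC + MEC = 12.0 + 0.4Q.
Set SMC = demand: 12.0 + 0.4Q = 64.0 - 1.1Q → Q* = 34.6667.
Height of the DWL triangle at Q_m is SMC(Q_m) − demand(Q_m) = MEC(Q_m) = 7.0000.
DWL = ½ × 4.6666 × 7.0000 = 16.3331.

DWL = $16.3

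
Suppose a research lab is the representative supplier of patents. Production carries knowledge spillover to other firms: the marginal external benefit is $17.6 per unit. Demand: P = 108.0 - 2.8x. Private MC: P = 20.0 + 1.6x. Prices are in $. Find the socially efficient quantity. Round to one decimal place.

Social marginal cost = private MC − MEB = 2.4 + 1.6x.
Set SMC = demand: 2.4 + 1.6x = 108.0 - 2.8x → x* = 24.0000.

x* = 24.0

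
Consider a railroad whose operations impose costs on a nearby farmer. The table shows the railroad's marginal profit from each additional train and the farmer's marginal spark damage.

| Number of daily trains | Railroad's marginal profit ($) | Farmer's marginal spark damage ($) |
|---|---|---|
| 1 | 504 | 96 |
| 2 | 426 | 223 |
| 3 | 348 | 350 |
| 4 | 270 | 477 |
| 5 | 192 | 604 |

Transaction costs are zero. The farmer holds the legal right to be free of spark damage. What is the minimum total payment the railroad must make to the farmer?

$319

Efficient level: marginal profit ≥ marginal spark damage through level 2, so k* = 2.
With the farmer holding the right, the railroad must at least compensate total damage at k*: 96 + 223 = 319.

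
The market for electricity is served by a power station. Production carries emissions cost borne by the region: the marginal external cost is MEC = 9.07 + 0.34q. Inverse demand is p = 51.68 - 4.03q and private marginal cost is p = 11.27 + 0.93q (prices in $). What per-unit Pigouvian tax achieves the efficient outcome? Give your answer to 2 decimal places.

Social marginal cost = private MC + MEC = 20.34 + 1.27q.
Set SMC = demand: 20.34 + 1.27q = 51.68 - 4.03q → q* = 5.9132.
The Pigouvian tax equals MEC at q*: 9.07 + 0.34×5.9132 = 11.0805.

tax = $11.08 per unit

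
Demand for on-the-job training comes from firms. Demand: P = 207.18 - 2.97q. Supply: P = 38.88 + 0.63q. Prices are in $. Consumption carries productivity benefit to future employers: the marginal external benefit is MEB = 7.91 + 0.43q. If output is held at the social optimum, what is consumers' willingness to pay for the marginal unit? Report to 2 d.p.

Social marginal benefit = demand + MEB = 215.09 - 2.54q.
Set SMB = MC: 215.09 - 2.54q = 38.88 + 0.63q → q* = 55.5868.
Consumer price on the demand curve at q*: 207.18 − 2.97×55.5868 = 42.0872.

P = $42.09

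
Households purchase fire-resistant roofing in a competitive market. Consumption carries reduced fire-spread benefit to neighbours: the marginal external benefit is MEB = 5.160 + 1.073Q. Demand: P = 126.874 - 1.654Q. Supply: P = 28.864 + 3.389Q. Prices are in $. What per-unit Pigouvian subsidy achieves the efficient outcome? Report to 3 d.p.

Social marginal benefit = demand + MEB = 132.034 - 0.581Q.
Set SMB = MC: 132.034 - 0.581Q = 28.864 + 3.389Q → Q* = 25.9874.
The Pigouvian subsidy equals MEB at Q*: 5.160 + 1.073×25.9874 = 33.0445.

subsidy = $33.044 per unit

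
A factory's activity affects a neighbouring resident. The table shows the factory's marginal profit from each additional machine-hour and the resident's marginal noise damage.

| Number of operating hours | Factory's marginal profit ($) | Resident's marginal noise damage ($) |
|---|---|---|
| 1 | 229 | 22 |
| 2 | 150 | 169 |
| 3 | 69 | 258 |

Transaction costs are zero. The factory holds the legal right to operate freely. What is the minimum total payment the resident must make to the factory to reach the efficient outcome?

Left alone the factory would choose level 3 (marginal profit stays positive).
Efficient level: k* = 1 (marginal profit ≥ marginal noise damage through 1).
The resident must at least cover the factory's forgone profit from cutting 3→1: 150 + 69 = 219.

$219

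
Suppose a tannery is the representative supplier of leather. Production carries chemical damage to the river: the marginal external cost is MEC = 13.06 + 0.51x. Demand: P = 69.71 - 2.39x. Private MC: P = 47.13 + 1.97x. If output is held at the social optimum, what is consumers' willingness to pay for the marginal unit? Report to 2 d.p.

P = 65.04

Social marginal cost = private MC + MEC = 60.19 + 2.48x.
Set SMC = demand: 60.19 + 2.48x = 69.71 - 2.39x → x* = 1.9548.
Consumer price on the demand curve at x*: 69.71 − 2.39×1.9548 = 65.0380.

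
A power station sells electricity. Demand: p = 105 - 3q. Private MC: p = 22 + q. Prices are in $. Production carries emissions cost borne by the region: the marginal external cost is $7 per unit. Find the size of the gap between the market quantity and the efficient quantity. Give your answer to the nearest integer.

2 units

Market equilibrium (private): 22 + q = 105 - 3q → q_m = 20.7500.
Social marginal cost = private MC + MEC = 29 + q.
Set SMC = demand: 29 + q = 105 - 3q → q* = 19.0000.
Gap = |20.7500 − 19.0000| = 1.7500.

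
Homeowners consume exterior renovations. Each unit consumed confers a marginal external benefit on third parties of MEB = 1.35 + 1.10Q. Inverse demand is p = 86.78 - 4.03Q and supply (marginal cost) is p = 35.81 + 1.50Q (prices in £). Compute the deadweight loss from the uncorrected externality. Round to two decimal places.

Market equilibrium (private): 35.81 + 1.50Q = 86.78 - 4.03Q → Q_m = 9.2170.
Social marginal benefit = demand + MEB = 88.13 - 2.93Q.
Set SMB = MC: 88.13 - 2.93Q = 35.81 + 1.50Q → Q* = 11.8104.
Between Q* and Q_m the wedge SMB − MC runs linearly from 0 to MEB(Q_m), so the loss is a triangle.
DWL = ½ × 2.5934 × 11.4887 = 14.8974.

DWL = £14.90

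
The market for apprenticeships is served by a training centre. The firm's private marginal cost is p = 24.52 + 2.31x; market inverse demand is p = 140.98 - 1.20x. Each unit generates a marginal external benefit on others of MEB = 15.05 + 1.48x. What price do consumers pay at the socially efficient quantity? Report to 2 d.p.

P = 63.24

Social marginal cost = private MC − MEB = 9.47 + 0.83x.
Set SMC = demand: 9.47 + 0.83x = 140.98 - 1.20x → x* = 64.7833.
Consumer price on the demand curve at x*: 140.98 − 1.20×64.7833 = 63.2400.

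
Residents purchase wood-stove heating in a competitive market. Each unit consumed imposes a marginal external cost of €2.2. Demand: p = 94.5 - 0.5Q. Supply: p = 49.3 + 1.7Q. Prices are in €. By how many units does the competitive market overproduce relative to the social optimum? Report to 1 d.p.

Market equilibrium (private): 49.3 + 1.7Q = 94.5 - 0.5Q → Q_m = 20.5455.
Social marginal benefit = demand − MEC = 92.3 - 0.5Q.
Set SMB = MC: 92.3 - 0.5Q = 49.3 + 1.7Q → Q* = 19.5455.
Gap = |20.5455 − 19.5455| = 1.0000.

1.0 units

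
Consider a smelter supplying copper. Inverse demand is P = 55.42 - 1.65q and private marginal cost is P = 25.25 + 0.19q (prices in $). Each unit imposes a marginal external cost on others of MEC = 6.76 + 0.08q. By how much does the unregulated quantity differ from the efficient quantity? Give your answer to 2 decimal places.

4.20 units

Market equilibrium (private): 25.25 + 0.19q = 55.42 - 1.65q → q_m = 16.3967.
Social marginal cost = private MC + MEC = 32.01 + 0.27q.
Set SMC = demand: 32.01 + 0.27q = 55.42 - 1.65q → q* = 12.1927.
Gap = |16.3967 − 12.1927| = 4.2040.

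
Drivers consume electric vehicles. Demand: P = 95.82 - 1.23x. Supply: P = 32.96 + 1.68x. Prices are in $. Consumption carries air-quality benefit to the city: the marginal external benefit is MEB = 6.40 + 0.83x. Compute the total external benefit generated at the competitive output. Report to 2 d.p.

Market equilibrium (private): 32.96 + 1.68x = 95.82 - 1.23x → x_m = 21.6014.
Total external benefit = ∫₀^{x_m} (6.40 + 0.83x) dx = 6.40×21.6014 + ½×0.83×21.6014² = 331.8965.

$331.90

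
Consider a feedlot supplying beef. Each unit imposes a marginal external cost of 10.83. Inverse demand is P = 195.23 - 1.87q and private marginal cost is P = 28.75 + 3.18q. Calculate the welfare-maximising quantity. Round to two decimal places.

q* = 30.82

Social marginal cost = private MC + MEC = 39.58 + 3.18q.
Set SMC = demand: 39.58 + 3.18q = 195.23 - 1.87q → q* = 30.8218.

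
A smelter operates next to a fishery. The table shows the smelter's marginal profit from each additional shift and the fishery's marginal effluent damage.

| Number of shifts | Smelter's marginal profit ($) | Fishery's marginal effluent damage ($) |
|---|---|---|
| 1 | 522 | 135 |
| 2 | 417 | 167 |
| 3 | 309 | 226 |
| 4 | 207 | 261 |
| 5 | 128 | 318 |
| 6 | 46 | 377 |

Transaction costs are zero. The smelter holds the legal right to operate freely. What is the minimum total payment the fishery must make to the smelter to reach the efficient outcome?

Left alone the smelter would choose level 6 (marginal profit stays positive).
Efficient level: k* = 3 (marginal profit ≥ marginal effluent damage through 3).
The fishery must at least cover the smelter's forgone profit from cutting 6→3: 207 + 128 + 46 = 381.

$381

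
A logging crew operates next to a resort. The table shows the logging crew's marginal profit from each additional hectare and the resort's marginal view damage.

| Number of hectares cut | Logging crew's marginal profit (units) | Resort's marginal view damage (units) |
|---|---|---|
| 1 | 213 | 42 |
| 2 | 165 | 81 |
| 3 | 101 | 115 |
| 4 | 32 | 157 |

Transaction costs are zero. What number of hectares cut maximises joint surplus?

2

Bargaining reaches the level where marginal profit last exceeds marginal view damage.
That holds through level 2 (165 ≥ 81) but not at 3 (101 < 115).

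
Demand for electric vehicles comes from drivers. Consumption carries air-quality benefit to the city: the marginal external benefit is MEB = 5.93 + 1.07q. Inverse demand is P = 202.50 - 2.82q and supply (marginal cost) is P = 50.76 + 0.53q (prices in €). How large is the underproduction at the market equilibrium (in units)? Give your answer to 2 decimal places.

Market equilibrium (private): 50.76 + 0.53q = 202.50 - 2.82q → q_m = 45.2955.
Social marginal benefit = demand + MEB = 208.43 - 1.75q.
Set SMB = MC: 208.43 - 1.75q = 50.76 + 0.53q → q* = 69.1535.
Gap = |45.2955 − 69.1535| = 23.8580.

23.86 units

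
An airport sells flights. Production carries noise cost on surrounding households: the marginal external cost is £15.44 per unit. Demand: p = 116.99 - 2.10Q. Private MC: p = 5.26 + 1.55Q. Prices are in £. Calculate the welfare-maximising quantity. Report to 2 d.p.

Q* = 26.38

Social marginal cost = private MC + MEC = 20.70 + 1.55Q.
Set SMC = demand: 20.70 + 1.55Q = 116.99 - 2.10Q → Q* = 26.3808.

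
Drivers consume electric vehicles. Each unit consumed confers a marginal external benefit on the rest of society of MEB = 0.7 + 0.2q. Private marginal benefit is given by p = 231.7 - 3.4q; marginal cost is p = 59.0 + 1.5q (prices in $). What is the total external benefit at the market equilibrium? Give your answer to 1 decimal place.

Market equilibrium (private): 59.0 + 1.5q = 231.7 - 3.4q → q_m = 35.2449.
Total external benefit = ∫₀^{q_m} (0.7 + 0.2q) dq = 0.7×35.2449 + ½×0.2×35.2449² = 148.8917.

$148.9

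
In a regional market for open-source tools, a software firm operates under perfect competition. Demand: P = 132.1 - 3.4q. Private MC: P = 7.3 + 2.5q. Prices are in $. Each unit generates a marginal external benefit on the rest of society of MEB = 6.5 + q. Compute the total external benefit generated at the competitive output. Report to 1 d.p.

$361.2

Market equilibrium (private): 7.3 + 2.5q = 132.1 - 3.4q → q_m = 21.1525.
Total external benefit = ∫₀^{q_m} (6.5 + 1.0q) dq = 6.5×21.1525 + ½×1.0×21.1525² = 361.2054.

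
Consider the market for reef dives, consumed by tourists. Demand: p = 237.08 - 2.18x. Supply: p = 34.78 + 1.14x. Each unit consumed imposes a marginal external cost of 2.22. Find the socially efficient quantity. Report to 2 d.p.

Social marginal benefit = demand − MEC = 234.86 - 2.18x.
Set SMB = MC: 234.86 - 2.18x = 34.78 + 1.14x → x* = 60.2651.

x* = 60.27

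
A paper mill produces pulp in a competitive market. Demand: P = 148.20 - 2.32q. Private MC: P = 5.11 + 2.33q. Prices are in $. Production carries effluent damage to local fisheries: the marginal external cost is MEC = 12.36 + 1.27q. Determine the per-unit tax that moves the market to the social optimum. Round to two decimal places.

tax = $40.41 per unit

Social marginal cost = private MC + MEC = 17.47 + 3.60q.
Set SMC = demand: 17.47 + 3.60q = 148.20 - 2.32q → q* = 22.0828.
The Pigouvian tax equals MEC at q*: 12.36 + 1.27×22.0828 = 40.4052.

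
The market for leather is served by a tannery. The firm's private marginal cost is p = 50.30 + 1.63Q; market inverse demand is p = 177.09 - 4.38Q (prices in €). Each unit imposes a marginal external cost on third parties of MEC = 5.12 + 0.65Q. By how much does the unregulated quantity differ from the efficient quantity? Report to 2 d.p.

Market equilibrium (private): 50.30 + 1.63Q = 177.09 - 4.38Q → Q_m = 21.0965.
Social marginal cost = private MC + MEC = 55.42 + 2.28Q.
Set SMC = demand: 55.42 + 2.28Q = 177.09 - 4.38Q → Q* = 18.2688.
Gap = |21.0965 − 18.2688| = 2.8277.

2.83 units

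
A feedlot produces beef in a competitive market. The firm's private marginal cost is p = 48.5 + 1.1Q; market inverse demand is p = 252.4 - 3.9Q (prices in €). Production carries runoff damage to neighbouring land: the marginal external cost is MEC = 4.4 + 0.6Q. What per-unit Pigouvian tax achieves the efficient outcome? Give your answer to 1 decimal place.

tax = €25.8 per unit

Social marginal cost = private MC + MEC = 52.9 + 1.7Q.
Set SMC = demand: 52.9 + 1.7Q = 252.4 - 3.9Q → Q* = 35.6250.
The Pigouvian tax equals MEC at Q*: 4.4 + 0.6×35.6250 = 25.7750.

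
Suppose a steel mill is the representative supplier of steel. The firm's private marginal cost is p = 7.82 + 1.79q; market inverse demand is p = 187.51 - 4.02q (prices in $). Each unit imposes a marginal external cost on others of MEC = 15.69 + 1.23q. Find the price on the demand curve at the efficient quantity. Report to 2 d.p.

Social marginal cost = private MC + MEC = 23.51 + 3.02q.
Set SMC = demand: 23.51 + 3.02q = 187.51 - 4.02q → q* = 23.2955.
Consumer price on the demand curve at q*: 187.51 − 4.02×23.2955 = 93.8621.

P = $93.86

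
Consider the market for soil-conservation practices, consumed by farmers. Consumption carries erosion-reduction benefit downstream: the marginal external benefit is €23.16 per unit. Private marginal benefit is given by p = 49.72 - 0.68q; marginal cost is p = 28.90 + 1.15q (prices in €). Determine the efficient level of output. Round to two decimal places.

Social marginal benefit = demand + MEB = 72.88 - 0.68q.
Set SMB = MC: 72.88 - 0.68q = 28.90 + 1.15q → q* = 24.0328.

q* = 24.03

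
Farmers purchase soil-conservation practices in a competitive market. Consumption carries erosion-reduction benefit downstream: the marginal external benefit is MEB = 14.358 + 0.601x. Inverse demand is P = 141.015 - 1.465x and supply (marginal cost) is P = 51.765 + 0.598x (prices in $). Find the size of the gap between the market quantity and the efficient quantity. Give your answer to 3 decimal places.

27.605 units

Market equilibrium (private): 51.765 + 0.598x = 141.015 - 1.465x → x_m = 43.2622.
Social marginal benefit = demand + MEB = 155.373 - 0.864x.
Set SMB = MC: 155.373 - 0.864x = 51.765 + 0.598x → x* = 70.8673.
Gap = |43.2622 − 70.8673| = 27.6051.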